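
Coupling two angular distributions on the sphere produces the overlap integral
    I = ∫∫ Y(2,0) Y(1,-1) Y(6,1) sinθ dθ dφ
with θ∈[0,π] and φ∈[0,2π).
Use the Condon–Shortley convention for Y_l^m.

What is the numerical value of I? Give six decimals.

|2−1|≤6≤2+1 violated ⇒ I = 0

0.000000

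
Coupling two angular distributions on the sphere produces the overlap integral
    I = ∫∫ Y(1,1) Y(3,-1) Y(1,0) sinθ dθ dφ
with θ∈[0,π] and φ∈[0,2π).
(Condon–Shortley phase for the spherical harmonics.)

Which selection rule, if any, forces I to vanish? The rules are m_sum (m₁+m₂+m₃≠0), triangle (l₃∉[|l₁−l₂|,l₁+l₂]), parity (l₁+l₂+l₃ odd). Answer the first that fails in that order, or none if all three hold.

Σmᵢ = 0  ✓
l₃∈[|l₁−l₂|,l₁+l₂]=[2,4], have l₃=1  ✗
Σlᵢ = 5 ⇒ odd

triangle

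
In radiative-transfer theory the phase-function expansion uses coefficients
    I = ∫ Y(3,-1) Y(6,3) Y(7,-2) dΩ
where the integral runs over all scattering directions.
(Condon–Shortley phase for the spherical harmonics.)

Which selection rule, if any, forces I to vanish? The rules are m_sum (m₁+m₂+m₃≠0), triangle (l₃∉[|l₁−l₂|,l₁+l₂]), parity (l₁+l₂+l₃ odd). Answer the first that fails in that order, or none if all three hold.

m₁+m₂+m₃ = -1 + 3 − 2 = 0  ✓
triangle: |3−6|=3 ≤ l₃=7 ≤ 3+6=9  ✓
parity: l₁+l₂+l₃ = 16 is even  ✓

none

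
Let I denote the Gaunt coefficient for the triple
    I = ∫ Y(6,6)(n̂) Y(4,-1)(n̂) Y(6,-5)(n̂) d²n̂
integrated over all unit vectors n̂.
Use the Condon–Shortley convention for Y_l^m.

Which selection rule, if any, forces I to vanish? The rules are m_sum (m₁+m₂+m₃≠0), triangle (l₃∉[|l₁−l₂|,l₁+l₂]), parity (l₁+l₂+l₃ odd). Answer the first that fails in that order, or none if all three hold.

Σmᵢ = 0  ✓
l₃∈[|l₁−l₂|,l₁+l₂]=[2,10], have l₃=6  ✓
Σlᵢ = 16 ⇒ even  ✓

none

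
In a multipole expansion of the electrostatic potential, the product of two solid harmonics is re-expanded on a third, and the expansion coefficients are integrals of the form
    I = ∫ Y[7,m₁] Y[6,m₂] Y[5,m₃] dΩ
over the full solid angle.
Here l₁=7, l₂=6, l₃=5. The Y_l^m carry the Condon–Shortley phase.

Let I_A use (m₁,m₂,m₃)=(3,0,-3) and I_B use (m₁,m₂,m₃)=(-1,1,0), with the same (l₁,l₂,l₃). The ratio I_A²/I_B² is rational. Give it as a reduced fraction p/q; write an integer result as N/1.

3528/1445

Same 7,6,5: normalisation and zero-m 3j drop out of the ratio.
A: Δ: 8! 6! 4! / 19! → 1/174594420; sum: t=2:+1/1658880 t=3:−1/518400 t=4:+1/1658880 = -1/1382400; 3j²(7 6 5; 3 0 -3) = Δ·Π!·Σ² = 504/46189  (sign -1)
B: Δ: 8! 6! 4! / 19! → 1/174594420; sum: t=3:−1/2073600 t=4:+1/165888 t=5:−1/103680 t=6:+1/414720 t=7:−1/14515200 = -17/9676800; 3j²(7 6 5; -1 1 0) = Δ·Π!·Σ² = 85/19019  (sign +1)
I_A²/I_B² = (504/46189)/(85/19019) = 3528/1445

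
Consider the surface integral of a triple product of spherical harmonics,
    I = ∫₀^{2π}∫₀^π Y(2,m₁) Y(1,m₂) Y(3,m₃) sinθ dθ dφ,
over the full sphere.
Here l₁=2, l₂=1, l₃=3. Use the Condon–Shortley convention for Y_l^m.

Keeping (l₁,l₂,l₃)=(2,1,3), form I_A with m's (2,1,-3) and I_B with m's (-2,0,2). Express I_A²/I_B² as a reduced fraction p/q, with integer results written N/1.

l's match ⇒ only the (l;m) 3-j factors differ between A and B.
A: triangle coeff Δ(2,1,3) = 1/105; Σ_t [0,0]: t=0:+1/48 = 1/48; (3j)²=1/7 [(2 1 3; 2 1 -3)], sign=+1
B: triangle coeff Δ(2,1,3) = 1/105; Σ_t [0,0]: t=0:+1/24 = 1/24; (3j)²=1/21 [(2 1 3; -2 0 2)], sign=-1
I_A²/I_B² = (1/7)/(1/21) = 3/1

3/1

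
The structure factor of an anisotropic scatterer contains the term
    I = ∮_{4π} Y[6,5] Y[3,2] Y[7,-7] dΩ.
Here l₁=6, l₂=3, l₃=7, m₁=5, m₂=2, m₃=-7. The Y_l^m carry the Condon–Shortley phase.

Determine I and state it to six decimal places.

Checks pass: Σm=0; 16 even; l₃=7∈[3,9].
(2·6+1)(2·3+1)(2·7+1) = 1365
Δ: 2! 10! 4! / 17! → 1/2042040
sum: t=0:+1/207360 t=1:−1/57600 t=2:+1/207360 = -1/129600
3j²(6 3 7; 0 0 0) = Δ·Π!·Σ² = 168/12155  (sign +1)
sum: t=1:−1/87091200 = -1/87091200
3j²(6 3 7; 5 2 -7) = Δ·Π!·Σ² = 11/408  (sign -1)
combine: 4πI² = 1365·168/12155·11/408 = 147/289
take √, sign -1: I = -0.20118927

-0.201189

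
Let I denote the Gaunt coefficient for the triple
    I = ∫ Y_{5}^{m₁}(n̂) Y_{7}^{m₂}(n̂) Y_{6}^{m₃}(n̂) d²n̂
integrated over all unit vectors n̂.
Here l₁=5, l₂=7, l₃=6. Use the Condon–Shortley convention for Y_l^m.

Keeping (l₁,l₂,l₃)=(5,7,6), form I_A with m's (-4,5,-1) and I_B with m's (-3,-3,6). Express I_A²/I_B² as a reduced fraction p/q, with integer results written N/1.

l's match ⇒ only the (l;m) 3-j factors differ between A and B.
A: triangle coeff Δ(5,7,6) = 1/174594420; Σ_t [5,6]: t=5:−1/14515200 t=6:+1/6220800 = 1/10886400; (3j)²=128/12597 [(5 7 6; -4 5 -1)], sign=-1
B: triangle coeff Δ(5,7,6) = 1/174594420; Σ_t [4,4]: t=4:+1/46448640 = 1/46448640; (3j)²=75/8398 [(5 7 6; -3 -3 6)], sign=+1
I_A²/I_B² = (128/12597)/(75/8398) = 256/225

256/225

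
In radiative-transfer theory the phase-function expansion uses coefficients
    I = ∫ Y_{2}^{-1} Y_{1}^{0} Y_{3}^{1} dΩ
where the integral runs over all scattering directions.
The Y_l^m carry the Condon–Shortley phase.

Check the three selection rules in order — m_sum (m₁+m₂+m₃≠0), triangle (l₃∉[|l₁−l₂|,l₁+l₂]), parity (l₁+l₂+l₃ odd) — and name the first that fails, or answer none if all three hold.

m₁+m₂+m₃ = -1 + 0 + 1 = 0  ✓
triangle: |2−1|=1 ≤ l₃=3 ≤ 2+1=3  ✓
parity: l₁+l₂+l₃ = 6 is even  ✓

none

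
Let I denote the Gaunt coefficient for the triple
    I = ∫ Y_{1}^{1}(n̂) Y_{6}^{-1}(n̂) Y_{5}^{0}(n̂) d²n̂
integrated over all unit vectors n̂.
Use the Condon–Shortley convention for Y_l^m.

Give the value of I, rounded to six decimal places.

-0.187239

m-sum 0 ✓  L=12 even ✓  5≤5≤7 ✓
Π(2lᵢ+1) = 3×13×11 = 429
triangle coeff Δ(1,6,5) = 1/858
Σ_t [1,1]: t=1:−1/14400 = -1/14400
(3j)²=6/143 [(1 6 5; 0 0 0)], sign=+1
Σ_t [0,0]: t=0:+1/28800 = 1/28800
(3j)²=7/286 [(1 6 5; 1 -1 0)], sign=-1
⇒ 4πI² = 63/143
I = (-1)√(63/143/(4π)) = -0.18723944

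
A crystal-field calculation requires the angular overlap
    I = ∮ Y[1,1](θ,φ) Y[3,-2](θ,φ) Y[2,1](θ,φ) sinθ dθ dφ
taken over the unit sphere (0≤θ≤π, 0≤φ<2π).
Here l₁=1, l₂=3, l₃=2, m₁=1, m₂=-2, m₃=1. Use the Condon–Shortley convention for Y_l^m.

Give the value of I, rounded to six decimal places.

0.261169

m-sum 0 ✓  L=6 even ✓  2≤2≤4 ✓
Π(2lᵢ+1) = 3×7×5 = 105
triangle coeff Δ(1,3,2) = 1/105
Σ_t [1,1]: t=1:−1/4 = -1/4
(3j)²=3/35 [(1 3 2; 0 0 0)], sign=-1
Σ_t [0,0]: t=0:+1/12 = 1/12
(3j)²=2/21 [(1 3 2; 1 -2 1)], sign=-1
⇒ 4πI² = 6/7
I = (+1)√(6/7/(4π)) = 0.26116903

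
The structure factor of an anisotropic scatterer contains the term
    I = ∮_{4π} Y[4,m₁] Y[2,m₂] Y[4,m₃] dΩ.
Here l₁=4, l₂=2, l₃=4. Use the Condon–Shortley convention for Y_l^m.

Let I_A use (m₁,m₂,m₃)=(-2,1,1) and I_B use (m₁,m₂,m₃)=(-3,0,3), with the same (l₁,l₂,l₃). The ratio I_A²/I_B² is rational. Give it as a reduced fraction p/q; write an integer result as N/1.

Shared (l₁,l₂,l₃)=(4,2,4): N and (l;000)² cancel in I_A²/I_B².
A: Δ = 2!·6!·2!/11! = 1/13860; Racah Σ t=1..2: t=1:−1/240 t=2:+1/96 = 1/160; ⇒ 3j(4 2 4; -2 1 1)² = 27/1540, sgn -1
B: Δ = 2!·6!·2!/11! = 1/13860; Racah Σ t=1..2: t=1:−1/720 t=2:+1/480 = 1/1440; ⇒ 3j(4 2 4; -3 0 3)² = 7/1980, sgn -1
I_A²/I_B² = (27/1540)/(7/1980) = 243/49

243/49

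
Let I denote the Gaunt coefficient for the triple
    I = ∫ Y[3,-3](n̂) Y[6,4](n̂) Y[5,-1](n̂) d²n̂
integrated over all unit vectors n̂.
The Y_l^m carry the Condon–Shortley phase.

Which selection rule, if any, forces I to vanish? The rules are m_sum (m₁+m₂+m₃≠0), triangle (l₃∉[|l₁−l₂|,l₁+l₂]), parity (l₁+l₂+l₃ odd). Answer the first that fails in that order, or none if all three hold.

none

azimuthal sum: -3 + 4 − 1 = 0  ✓
3 ≤ 5 ≤ 9 (triangle on l)  ✓
L = 3 + 6 + 5 = 14 (even)  ✓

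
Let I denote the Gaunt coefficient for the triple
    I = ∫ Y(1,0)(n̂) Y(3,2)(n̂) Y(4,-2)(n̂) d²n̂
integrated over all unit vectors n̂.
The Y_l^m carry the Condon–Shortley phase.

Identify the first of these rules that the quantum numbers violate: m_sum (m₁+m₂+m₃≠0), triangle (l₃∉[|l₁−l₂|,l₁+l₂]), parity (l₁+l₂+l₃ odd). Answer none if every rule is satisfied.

none

azimuthal sum: 0 + 2 − 2 = 0  ✓
2 ≤ 4 ≤ 4 (triangle on l)  ✓
L = 1 + 3 + 4 = 8 (even)  ✓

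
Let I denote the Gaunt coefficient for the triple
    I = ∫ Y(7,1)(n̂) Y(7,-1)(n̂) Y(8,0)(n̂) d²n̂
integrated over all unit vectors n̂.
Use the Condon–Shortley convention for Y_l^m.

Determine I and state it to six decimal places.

-0.037635

Rules hold: Σm=0, L=22 even, 0≤8≤14.
N = 15·15·17 = 3825
Δ = 6!·8!·8!/23! = 1/22086194130
Racah Σ t=0..6: t=0:+1/18289152000 t=1:−1/248832000 t=2:+1/24883200 t=3:−1/11943936 t=4:+1/24883200 t=5:−1/248832000 t=6:+1/18289152000 = -11/975421440
⇒ 3j(7 7 8; 0 0 0)² = 1750/289731, sgn -1
Racah Σ t=0..6: t=0:+1/1492992000 t=1:−1/62208000 t=2:+1/15925248 t=3:−1/18662400 t=4:+1/99532800 t=5:−1/3048192000 t=6:+1/1170505728000 = 11/3121348608
⇒ 3j(7 7 8; 1 -1 0)² = 3125/4056234, sgn +1
4πI² = N·(3j₀)²·(3jₘ)² = 9765625/548653937
I = -1·√(0.0177992/4π) = -0.03763534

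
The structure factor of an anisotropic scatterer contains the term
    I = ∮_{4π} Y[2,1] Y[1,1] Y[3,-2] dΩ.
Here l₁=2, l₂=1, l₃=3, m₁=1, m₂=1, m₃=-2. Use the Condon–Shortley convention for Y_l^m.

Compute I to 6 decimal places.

0.261169

m-sum 0 ✓  L=6 even ✓  1≤3≤3 ✓
Π(2lᵢ+1) = 5×3×7 = 105
triangle coeff Δ(2,1,3) = 1/105
Σ_t [0,0]: t=0:+1/4 = 1/4
(3j)²=3/35 [(2 1 3; 0 0 0)], sign=-1
Σ_t [0,0]: t=0:+1/12 = 1/12
(3j)²=2/21 [(2 1 3; 1 1 -2)], sign=-1
⇒ 4πI² = 6/7
I = (+1)√(6/7/(4π)) = 0.26116903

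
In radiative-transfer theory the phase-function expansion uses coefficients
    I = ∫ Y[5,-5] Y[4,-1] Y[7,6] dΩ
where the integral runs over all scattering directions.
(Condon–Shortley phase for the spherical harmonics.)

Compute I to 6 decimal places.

m-sum 0 ✓  L=16 even ✓  1≤7≤9 ✓
Π(2lᵢ+1) = 11×9×15 = 1485
triangle coeff Δ(5,4,7) = 1/6126120
Σ_t [0,2]: t=0:+1/69120 t=1:−1/20736 t=2:+1/69120 = -1/51840
(3j)²=280/21879 [(5 4 7; 0 0 0)], sign=+1
Σ_t [2,2]: t=2:+1/9676800 = 1/9676800
(3j)²=27/952 [(5 4 7; -5 -1 6)], sign=-1
⇒ 4πI² = 2025/3757
I = (-1)√(2025/3757/(4π)) = -0.20710328

-0.207103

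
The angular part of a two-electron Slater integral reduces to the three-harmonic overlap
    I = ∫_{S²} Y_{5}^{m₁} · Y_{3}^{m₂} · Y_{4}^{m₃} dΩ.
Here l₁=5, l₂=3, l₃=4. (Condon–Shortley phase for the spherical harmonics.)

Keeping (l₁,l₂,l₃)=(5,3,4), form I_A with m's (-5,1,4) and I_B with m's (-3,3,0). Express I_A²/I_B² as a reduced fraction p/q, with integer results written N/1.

Shared (l₁,l₂,l₃)=(5,3,4): N and (l;000)² cancel in I_A²/I_B².
A: Δ = 4!·6!·2!/13! = 1/180180; Racah Σ t=4..4: t=4:+1/34560 = 1/34560; ⇒ 3j(5 3 4; -5 1 4)² = 14/429, sgn +1
B: Δ = 4!·6!·2!/13! = 1/180180; Racah Σ t=4..4: t=4:+1/2304 = 1/2304; ⇒ 3j(5 3 4; -3 3 0)² = 5/143, sgn +1
I_A²/I_B² = (14/429)/(5/143) = 14/15

14/15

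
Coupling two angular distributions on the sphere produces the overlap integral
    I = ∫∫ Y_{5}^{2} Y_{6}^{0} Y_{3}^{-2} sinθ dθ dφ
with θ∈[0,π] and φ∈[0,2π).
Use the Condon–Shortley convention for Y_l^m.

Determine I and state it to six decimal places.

-0.165130

m-sum 0 ✓  L=14 even ✓  1≤3≤11 ✓
Π(2lᵢ+1) = 11×13×7 = 1001
triangle coeff Δ(5,6,3) = 1/675675
Σ_t [3,5]: t=3:−1/8640 t=4:+1/2304 t=5:−1/8640 = 7/34560
(3j)²=7/429 [(5 6 3; 0 0 0)], sign=-1
Σ_t [2,3]: t=2:+1/34560 t=3:−1/8640 = -1/11520
(3j)²=3/143 [(5 6 3; 2 0 -2)], sign=+1
⇒ 4πI² = 49/143
I = (-1)√(49/143/(4π)) = -0.16512966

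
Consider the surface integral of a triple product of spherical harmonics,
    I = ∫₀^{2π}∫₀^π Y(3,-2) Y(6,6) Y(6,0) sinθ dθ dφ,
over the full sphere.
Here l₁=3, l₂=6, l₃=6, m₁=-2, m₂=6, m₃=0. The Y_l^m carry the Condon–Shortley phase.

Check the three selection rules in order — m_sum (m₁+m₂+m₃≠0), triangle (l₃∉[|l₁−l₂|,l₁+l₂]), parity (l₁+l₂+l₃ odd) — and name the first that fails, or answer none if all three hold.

m_sum

m₁+m₂+m₃ = -2 + 6 + 0 = 4  ✗
triangle: |3−6|=3 ≤ l₃=6 ≤ 3+6=9
parity: l₁+l₂+l₃ = 15 is odd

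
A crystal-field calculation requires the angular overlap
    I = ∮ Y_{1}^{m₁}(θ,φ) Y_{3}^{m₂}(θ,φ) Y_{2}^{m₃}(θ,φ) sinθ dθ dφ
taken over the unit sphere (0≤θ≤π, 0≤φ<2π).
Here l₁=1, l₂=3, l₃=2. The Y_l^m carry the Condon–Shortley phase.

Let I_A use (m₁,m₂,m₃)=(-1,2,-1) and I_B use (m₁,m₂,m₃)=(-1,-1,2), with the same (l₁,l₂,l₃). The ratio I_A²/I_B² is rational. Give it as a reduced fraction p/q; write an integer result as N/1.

l's match ⇒ only the (l;m) 3-j factors differ between A and B.
A: triangle coeff Δ(1,3,2) = 1/105; Σ_t [2,2]: t=2:+1/12 = 1/12; (3j)²=2/21 [(1 3 2; -1 2 -1)], sign=-1
B: triangle coeff Δ(1,3,2) = 1/105; Σ_t [2,2]: t=2:+1/48 = 1/48; (3j)²=1/105 [(1 3 2; -1 -1 2)], sign=+1
I_A²/I_B² = (2/21)/(1/105) = 10/1

10/1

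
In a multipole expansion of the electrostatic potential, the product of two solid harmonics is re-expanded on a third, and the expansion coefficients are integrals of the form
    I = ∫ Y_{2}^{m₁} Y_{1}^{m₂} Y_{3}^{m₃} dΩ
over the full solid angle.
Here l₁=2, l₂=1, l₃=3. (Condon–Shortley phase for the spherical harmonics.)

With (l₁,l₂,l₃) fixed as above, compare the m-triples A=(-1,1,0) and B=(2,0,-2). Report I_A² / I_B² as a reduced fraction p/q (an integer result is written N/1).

3/5

Shared (l₁,l₂,l₃)=(2,1,3): N and (l;000)² cancel in I_A²/I_B².
A: Δ = 0!·4!·2!/7! = 1/105; Racah Σ t=0..0: t=0:+1/12 = 1/12; ⇒ 3j(2 1 3; -1 1 0)² = 1/35, sgn -1
B: Δ = 0!·4!·2!/7! = 1/105; Racah Σ t=0..0: t=0:+1/24 = 1/24; ⇒ 3j(2 1 3; 2 0 -2)² = 1/21, sgn -1
I_A²/I_B² = (1/35)/(1/21) = 3/5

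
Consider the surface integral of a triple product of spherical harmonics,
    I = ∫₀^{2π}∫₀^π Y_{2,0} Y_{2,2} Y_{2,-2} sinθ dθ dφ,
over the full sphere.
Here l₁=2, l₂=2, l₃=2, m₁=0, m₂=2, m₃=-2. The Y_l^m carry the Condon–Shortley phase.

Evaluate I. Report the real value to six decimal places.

Checks pass: Σm=0; 6 even; l₃=2∈[0,4].
(2·2+1)(2·2+1)(2·2+1) = 125
Δ: 2! 2! 2! / 7! → 1/630
sum: t=0:+1/8 t=1:−1/1 t=2:+1/8 = -3/4
3j²(2 2 2; 0 0 0) = Δ·Π!·Σ² = 2/35  (sign -1)
sum: t=2:+1/8 = 1/8
3j²(2 2 2; 0 2 -2) = Δ·Π!·Σ² = 2/35  (sign +1)
combine: 4πI² = 125·2/35·2/35 = 20/49
take √, sign -1: I = -0.18022375

-0.180224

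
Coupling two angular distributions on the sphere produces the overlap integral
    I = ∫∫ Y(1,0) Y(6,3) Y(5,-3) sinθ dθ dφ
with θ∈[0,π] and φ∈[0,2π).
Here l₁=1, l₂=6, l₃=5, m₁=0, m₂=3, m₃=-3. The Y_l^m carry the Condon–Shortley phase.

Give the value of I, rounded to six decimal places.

m-sum 0 ✓  L=12 even ✓  5≤5≤7 ✓
Π(2lᵢ+1) = 3×13×11 = 429
triangle coeff Δ(1,6,5) = 1/858
Σ_t [1,1]: t=1:−1/14400 = -1/14400
(3j)²=6/143 [(1 6 5; 0 0 0)], sign=+1
Σ_t [1,1]: t=1:−1/80640 = -1/80640
(3j)²=9/286 [(1 6 5; 0 3 -3)], sign=-1
⇒ 4πI² = 81/143
I = (-1)√(81/143/(4π)) = -0.21230956

-0.212310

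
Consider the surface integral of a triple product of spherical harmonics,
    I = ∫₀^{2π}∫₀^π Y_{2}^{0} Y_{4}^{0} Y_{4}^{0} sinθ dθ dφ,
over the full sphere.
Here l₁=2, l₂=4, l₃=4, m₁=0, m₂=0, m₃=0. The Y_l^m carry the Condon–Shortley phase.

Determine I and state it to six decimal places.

0.163840

Rules hold: Σm=0, L=10 even, 2≤4≤6.
N = 5·9·9 = 405
Δ = 2!·2!·6!/11! = 1/13860
Racah Σ t=0..2: t=0:+1/192 t=1:−1/36 t=2:+1/192 = -5/288
⇒ 3j(2 4 4; 0 0 0)² = 20/693, sgn -1
(m-triple is (0,0,0) — same symbol as above.)
4πI² = N·(3j₀)²·(3jₘ)² = 2000/5929
I = +1·√(0.337325/4π) = 0.16383977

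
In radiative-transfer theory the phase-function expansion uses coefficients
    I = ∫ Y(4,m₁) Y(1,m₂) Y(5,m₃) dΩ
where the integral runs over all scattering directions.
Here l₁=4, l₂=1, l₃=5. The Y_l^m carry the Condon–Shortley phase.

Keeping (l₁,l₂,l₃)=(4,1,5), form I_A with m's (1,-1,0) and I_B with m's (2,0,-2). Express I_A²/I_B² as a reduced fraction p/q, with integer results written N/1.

10/21

l's match ⇒ only the (l;m) 3-j factors differ between A and B.
A: triangle coeff Δ(4,1,5) = 1/495; Σ_t [0,0]: t=0:+1/1440 = 1/1440; (3j)²=2/99 [(4 1 5; 1 -1 0)], sign=-1
B: triangle coeff Δ(4,1,5) = 1/495; Σ_t [0,0]: t=0:+1/1440 = 1/1440; (3j)²=7/165 [(4 1 5; 2 0 -2)], sign=-1
I_A²/I_B² = (2/99)/(7/165) = 10/21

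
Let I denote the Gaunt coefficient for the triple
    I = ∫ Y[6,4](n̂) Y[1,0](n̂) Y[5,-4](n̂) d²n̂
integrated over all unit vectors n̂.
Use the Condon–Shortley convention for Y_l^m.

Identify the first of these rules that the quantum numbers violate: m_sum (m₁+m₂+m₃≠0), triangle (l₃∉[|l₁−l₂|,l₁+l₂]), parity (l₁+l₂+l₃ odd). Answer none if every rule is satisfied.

none

azimuthal sum: 4 + 0 − 4 = 0  ✓
5 ≤ 5 ≤ 7 (triangle on l)  ✓
L = 6 + 1 + 5 = 12 (even)  ✓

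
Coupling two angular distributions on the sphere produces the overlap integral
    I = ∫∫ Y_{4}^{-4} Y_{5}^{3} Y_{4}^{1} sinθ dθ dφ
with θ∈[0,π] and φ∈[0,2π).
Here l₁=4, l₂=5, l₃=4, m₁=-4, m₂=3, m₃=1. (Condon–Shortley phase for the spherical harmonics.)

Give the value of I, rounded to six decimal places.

0.000000

Σlᵢ=13 odd — θ-integrand is odd under cosθ→−cosθ; I=0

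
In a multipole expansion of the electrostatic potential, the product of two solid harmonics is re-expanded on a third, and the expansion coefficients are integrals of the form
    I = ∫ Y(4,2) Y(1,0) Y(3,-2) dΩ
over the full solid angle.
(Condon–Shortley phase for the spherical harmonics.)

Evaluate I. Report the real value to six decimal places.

0.213244

Rules hold: Σm=0, L=8 even, 3≤3≤5.
N = 9·3·7 = 189
Δ = 2!·6!·0!/9! = 1/252
Racah Σ t=1..1: t=1:−1/36 = -1/36
⇒ 3j(4 1 3; 0 0 0)² = 4/63, sgn +1
Racah Σ t=1..1: t=1:−1/120 = -1/120
⇒ 3j(4 1 3; 2 0 -2)² = 1/21, sgn +1
4πI² = N·(3j₀)²·(3jₘ)² = 4/7
I = +1·√(0.571429/4π) = 0.21324362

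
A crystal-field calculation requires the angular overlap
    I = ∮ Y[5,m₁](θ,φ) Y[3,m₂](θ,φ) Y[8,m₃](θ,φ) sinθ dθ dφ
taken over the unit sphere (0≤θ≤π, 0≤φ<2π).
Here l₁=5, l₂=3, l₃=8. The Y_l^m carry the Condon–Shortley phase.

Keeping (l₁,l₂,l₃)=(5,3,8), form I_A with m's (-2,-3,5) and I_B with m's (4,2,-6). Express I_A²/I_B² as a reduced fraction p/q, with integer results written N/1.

3/7

Same 5,3,8: normalisation and zero-m 3j drop out of the ratio.
A: Δ: 0! 10! 6! / 17! → 1/136136; sum: t=0:+1/21772800 = 1/21772800; 3j²(5 3 8; -2 -3 5) = Δ·Π!·Σ² = 3/238  (sign -1)
B: Δ: 0! 10! 6! / 17! → 1/136136; sum: t=0:+1/43545600 = 1/43545600; 3j²(5 3 8; 4 2 -6) = Δ·Π!·Σ² = 1/34  (sign +1)
I_A²/I_B² = (3/238)/(1/34) = 3/7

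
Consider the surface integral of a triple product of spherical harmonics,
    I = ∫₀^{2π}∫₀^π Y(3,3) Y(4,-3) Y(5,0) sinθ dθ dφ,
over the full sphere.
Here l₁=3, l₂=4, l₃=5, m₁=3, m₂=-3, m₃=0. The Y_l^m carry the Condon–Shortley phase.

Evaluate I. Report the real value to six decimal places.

-0.098140

Checks pass: Σm=0; 12 even; l₃=5∈[1,7].
(2·3+1)(2·4+1)(2·5+1) = 693
Δ: 2! 4! 6! / 13! → 1/180180
sum: t=0:+1/576 t=1:−1/144 t=2:+1/576 = -1/288
3j²(3 4 5; 0 0 0) = Δ·Π!·Σ² = 20/1001  (sign +1)
sum: t=0:+1/5760 = 1/5760
3j²(3 4 5; 3 -3 0) = Δ·Π!·Σ² = 5/572  (sign -1)
combine: 4πI² = 693·20/1001·5/572 = 225/1859
take √, sign -1: I = -0.09814013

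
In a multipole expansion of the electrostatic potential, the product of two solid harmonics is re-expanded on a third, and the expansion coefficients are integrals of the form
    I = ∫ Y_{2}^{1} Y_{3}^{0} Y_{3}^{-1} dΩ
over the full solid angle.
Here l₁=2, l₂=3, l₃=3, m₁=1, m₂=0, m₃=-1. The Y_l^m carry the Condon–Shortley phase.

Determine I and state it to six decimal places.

Rules hold: Σm=0, L=8 even, 1≤3≤5.
N = 5·7·7 = 245
Δ = 2!·2!·4!/9! = 1/3780
Racah Σ t=0..2: t=0:+1/24 t=1:−1/4 t=2:+1/24 = -1/6
⇒ 3j(2 3 3; 0 0 0)² = 4/105, sgn +1
Racah Σ t=0..1: t=0:+1/12 t=1:−1/8 = -1/24
⇒ 3j(2 3 3; 1 0 -1)² = 1/210, sgn -1
4πI² = N·(3j₀)²·(3jₘ)² = 2/45
I = -1·√(0.0444444/4π) = -0.05947080

-0.059471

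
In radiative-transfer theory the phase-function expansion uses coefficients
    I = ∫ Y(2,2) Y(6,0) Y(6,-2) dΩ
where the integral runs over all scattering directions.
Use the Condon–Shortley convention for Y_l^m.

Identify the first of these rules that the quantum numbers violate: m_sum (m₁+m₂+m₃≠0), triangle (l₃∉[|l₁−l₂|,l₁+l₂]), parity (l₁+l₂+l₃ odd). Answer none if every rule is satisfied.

azimuthal sum: 2 + 0 − 2 = 0  ✓
4 ≤ 6 ≤ 8 (triangle on l)  ✓
L = 2 + 6 + 6 = 14 (even)  ✓

none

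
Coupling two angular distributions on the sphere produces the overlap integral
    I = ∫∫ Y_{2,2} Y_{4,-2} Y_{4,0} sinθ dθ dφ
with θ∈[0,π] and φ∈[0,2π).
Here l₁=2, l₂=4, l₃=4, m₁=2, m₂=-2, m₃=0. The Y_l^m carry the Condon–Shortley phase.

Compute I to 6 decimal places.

Rules hold: Σm=0, L=10 even, 2≤4≤6.
N = 5·9·9 = 405
Δ = 2!·2!·6!/11! = 1/13860
Racah Σ t=0..2: t=0:+1/192 t=1:−1/36 t=2:+1/192 = -5/288
⇒ 3j(2 4 4; 0 0 0)² = 20/693, sgn -1
Racah Σ t=0..0: t=0:+1/192 = 1/192
⇒ 3j(2 4 4; 2 -2 0)² = 3/77, sgn +1
4πI² = N·(3j₀)²·(3jₘ)² = 2700/5929
I = -1·√(0.455389/4π) = -0.19036462

-0.190365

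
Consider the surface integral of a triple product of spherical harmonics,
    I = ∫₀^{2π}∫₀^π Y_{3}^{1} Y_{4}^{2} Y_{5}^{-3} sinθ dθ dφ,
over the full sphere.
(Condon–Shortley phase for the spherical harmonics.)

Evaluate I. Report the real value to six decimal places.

-0.144236

Checks pass: Σm=0; 12 even; l₃=5∈[1,7].
(2·3+1)(2·4+1)(2·5+1) = 693
Δ: 2! 4! 6! / 13! → 1/180180
sum: t=0:+1/576 t=1:−1/144 t=2:+1/576 = -1/288
3j²(3 4 5; 0 0 0) = Δ·Π!·Σ² = 20/1001  (sign +1)
sum: t=0:+1/5760 t=1:−1/720 t=2:+1/2304 = -1/1280
3j²(3 4 5; 1 2 -3) = Δ·Π!·Σ² = 27/1430  (sign -1)
combine: 4πI² = 693·20/1001·27/1430 = 486/1859
take √, sign -1: I = -0.14423595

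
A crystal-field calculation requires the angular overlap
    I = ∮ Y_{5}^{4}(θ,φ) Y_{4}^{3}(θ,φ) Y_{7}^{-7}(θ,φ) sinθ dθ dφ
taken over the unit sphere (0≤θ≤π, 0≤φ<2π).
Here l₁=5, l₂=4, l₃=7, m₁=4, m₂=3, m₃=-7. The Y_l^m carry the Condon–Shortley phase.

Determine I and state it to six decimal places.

Checks pass: Σm=0; 16 even; l₃=7∈[1,9].
(2·5+1)(2·4+1)(2·7+1) = 1485
Δ: 2! 8! 6! / 17! → 1/6126120
sum: t=0:+1/69120 t=1:−1/20736 t=2:+1/69120 = -1/51840
3j²(5 4 7; 0 0 0) = Δ·Π!·Σ² = 280/21879  (sign +1)
sum: t=1:−1/29030400 = -1/29030400
3j²(5 4 7; 4 3 -7) = Δ·Π!·Σ² = 21/680  (sign -1)
combine: 4πI² = 1485·280/21879·21/680 = 2205/3757
take √, sign -1: I = -0.21611194

-0.216112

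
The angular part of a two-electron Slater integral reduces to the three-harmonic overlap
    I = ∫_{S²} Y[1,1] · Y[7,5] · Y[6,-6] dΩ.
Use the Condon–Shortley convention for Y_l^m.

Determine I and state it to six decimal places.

-0.034990

m-sum 0 ✓  L=14 even ✓  6≤6≤8 ✓
Π(2lᵢ+1) = 3×15×13 = 585
triangle coeff Δ(1,7,6) = 1/1365
Σ_t [1,1]: t=1:−1/518400 = -1/518400
(3j)²=7/195 [(1 7 6; 0 0 0)], sign=-1
Σ_t [0,0]: t=0:+1/958003200 = 1/958003200
(3j)²=1/1365 [(1 7 6; 1 5 -6)], sign=+1
⇒ 4πI² = 1/65
I = (-1)√(1/65/(4π)) = -0.03498955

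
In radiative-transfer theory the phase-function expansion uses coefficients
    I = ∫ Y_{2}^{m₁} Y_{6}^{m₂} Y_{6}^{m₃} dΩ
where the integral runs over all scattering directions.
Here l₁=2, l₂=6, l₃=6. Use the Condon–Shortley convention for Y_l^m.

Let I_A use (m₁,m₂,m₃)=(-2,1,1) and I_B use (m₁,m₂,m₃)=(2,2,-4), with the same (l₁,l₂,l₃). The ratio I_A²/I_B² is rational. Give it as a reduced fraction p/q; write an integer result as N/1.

Same 2,6,6: normalisation and zero-m 3j drop out of the ratio.
A: Δ: 2! 2! 10! / 15! → 1/90090; sum: t=2:+1/57600 = 1/57600; 3j²(2 6 6; -2 1 1) = Δ·Π!·Σ² = 21/715  (sign -1)
B: Δ: 2! 2! 10! / 15! → 1/90090; sum: t=0:+1/322560 = 1/322560; 3j²(2 6 6; 2 2 -4) = Δ·Π!·Σ² = 18/1001  (sign +1)
I_A²/I_B² = (21/715)/(18/1001) = 49/30

49/30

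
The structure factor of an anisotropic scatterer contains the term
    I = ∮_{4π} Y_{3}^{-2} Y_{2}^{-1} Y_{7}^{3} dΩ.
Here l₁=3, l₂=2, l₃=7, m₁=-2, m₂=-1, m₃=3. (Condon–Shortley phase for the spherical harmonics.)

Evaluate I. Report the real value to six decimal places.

triangle: need 1≤l₃≤5, have 7; I=0

0.000000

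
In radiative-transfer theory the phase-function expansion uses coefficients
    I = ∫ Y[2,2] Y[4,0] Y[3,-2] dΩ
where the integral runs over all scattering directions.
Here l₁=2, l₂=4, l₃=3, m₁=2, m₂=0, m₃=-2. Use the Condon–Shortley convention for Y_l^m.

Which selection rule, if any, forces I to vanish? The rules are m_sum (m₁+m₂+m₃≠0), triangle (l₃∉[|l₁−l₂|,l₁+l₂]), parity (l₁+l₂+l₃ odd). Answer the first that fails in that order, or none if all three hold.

m₁+m₂+m₃ = 2 + 0 − 2 = 0  ✓
triangle: |2−4|=2 ≤ l₃=3 ≤ 2+4=6  ✓
parity: l₁+l₂+l₃ = 9 is odd  ✗

parity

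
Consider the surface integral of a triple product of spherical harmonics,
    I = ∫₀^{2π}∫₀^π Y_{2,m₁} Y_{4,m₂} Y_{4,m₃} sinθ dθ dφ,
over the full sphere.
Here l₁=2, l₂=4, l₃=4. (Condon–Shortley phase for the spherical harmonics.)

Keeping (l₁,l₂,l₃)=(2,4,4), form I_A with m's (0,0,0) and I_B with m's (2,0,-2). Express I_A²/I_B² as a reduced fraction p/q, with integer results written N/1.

l's match ⇒ only the (l;m) 3-j factors differ between A and B.
A: triangle coeff Δ(2,4,4) = 1/13860; Σ_t [0,2]: t=0:+1/192 t=1:−1/36 t=2:+1/192 = -5/288; (3j)²=20/693 [(2 4 4; 0 0 0)], sign=-1
B: triangle coeff Δ(2,4,4) = 1/13860; Σ_t [0,0]: t=0:+1/192 = 1/192; (3j)²=3/77 [(2 4 4; 2 0 -2)], sign=+1
I_A²/I_B² = (20/693)/(3/77) = 20/27

20/27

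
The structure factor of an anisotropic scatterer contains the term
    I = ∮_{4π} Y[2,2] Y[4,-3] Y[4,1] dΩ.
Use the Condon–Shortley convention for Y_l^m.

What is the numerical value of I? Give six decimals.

0.159270

m-sum 0 ✓  L=10 even ✓  2≤4≤6 ✓
Π(2lᵢ+1) = 5×9×9 = 405
triangle coeff Δ(2,4,4) = 1/13860
Σ_t [0,2]: t=0:+1/192 t=1:−1/36 t=2:+1/192 = -5/288
(3j)²=20/693 [(2 4 4; 0 0 0)], sign=-1
Σ_t [0,0]: t=0:+1/480 = 1/480
(3j)²=3/110 [(2 4 4; 2 -3 1)], sign=-1
⇒ 4πI² = 270/847
I = (+1)√(270/847/(4π)) = 0.15927046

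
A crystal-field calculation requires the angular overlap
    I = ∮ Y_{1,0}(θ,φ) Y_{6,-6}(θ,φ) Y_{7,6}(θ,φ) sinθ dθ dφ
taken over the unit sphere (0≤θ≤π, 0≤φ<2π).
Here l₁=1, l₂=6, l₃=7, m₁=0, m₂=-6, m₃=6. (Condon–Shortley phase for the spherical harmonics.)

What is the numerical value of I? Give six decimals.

Rules hold: Σm=0, L=14 even, 5≤7≤7.
N = 3·13·15 = 585
Δ = 0!·2!·12!/15! = 1/1365
Racah Σ t=0..0: t=0:+1/518400 = 1/518400
⇒ 3j(1 6 7; 0 0 0)² = 7/195, sgn -1
Racah Σ t=0..0: t=0:+1/479001600 = 1/479001600
⇒ 3j(1 6 7; 0 -6 6)² = 1/105, sgn -1
4πI² = N·(3j₀)²·(3jₘ)² = 1/5
I = +1·√(0.2/4π) = 0.12615663

0.126157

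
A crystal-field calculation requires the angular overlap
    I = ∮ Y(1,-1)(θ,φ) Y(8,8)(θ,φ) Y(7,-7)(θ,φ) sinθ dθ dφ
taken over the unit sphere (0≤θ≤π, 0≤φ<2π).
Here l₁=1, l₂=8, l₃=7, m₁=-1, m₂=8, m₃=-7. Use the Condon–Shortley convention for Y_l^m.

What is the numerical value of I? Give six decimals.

Checks pass: Σm=0; 16 even; l₃=7∈[7,9].
(2·1+1)(2·8+1)(2·7+1) = 765
Δ: 2! 0! 14! / 17! → 1/2040
sum: t=1:−1/25401600 = -1/25401600
3j²(1 8 7; 0 0 0) = Δ·Π!·Σ² = 8/255  (sign +1)
sum: t=2:+1/174356582400 = 1/174356582400
3j²(1 8 7; -1 8 -7) = Δ·Π!·Σ² = 1/17  (sign +1)
combine: 4πI² = 765·8/255·1/17 = 24/17
take √, sign +1: I = 0.33517856

0.335179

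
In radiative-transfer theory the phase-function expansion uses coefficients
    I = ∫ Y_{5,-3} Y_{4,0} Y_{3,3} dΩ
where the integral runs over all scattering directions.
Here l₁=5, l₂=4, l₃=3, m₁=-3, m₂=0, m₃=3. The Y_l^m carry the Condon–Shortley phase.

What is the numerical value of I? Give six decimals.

Checks pass: Σm=0; 12 even; l₃=3∈[1,9].
(2·5+1)(2·4+1)(2·3+1) = 693
Δ: 6! 4! 2! / 13! → 1/180180
sum: t=2:+1/576 t=3:−1/144 t=4:+1/576 = -1/288
3j²(5 4 3; 0 0 0) = Δ·Π!·Σ² = 20/1001  (sign +1)
sum: t=4:+1/2304 = 1/2304
3j²(5 4 3; -3 0 3) = Δ·Π!·Σ² = 5/143  (sign +1)
combine: 4πI² = 693·20/1001·5/143 = 900/1859
take √, sign +1: I = 0.19628026

0.196280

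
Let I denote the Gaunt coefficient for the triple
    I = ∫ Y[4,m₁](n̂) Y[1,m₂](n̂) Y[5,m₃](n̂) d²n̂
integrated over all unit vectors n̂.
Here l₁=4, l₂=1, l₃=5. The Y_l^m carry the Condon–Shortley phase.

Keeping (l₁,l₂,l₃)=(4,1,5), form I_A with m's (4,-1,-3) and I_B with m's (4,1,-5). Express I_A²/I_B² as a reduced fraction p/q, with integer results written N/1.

1/45

Shared (l₁,l₂,l₃)=(4,1,5): N and (l;000)² cancel in I_A²/I_B².
A: Δ = 0!·8!·2!/11! = 1/495; Racah Σ t=0..0: t=0:+1/80640 = 1/80640; ⇒ 3j(4 1 5; 4 -1 -3)² = 1/495, sgn +1
B: Δ = 0!·8!·2!/11! = 1/495; Racah Σ t=0..0: t=0:+1/80640 = 1/80640; ⇒ 3j(4 1 5; 4 1 -5)² = 1/11, sgn +1
I_A²/I_B² = (1/495)/(1/11) = 1/45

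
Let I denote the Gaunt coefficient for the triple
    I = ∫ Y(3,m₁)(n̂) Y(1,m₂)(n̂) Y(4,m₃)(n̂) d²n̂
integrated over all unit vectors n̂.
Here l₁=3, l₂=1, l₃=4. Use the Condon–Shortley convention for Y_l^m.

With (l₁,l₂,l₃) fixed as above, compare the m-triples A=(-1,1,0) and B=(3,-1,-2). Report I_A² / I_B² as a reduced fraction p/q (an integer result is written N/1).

6/1

l's match ⇒ only the (l;m) 3-j factors differ between A and B.
A: triangle coeff Δ(3,1,4) = 1/252; Σ_t [0,0]: t=0:+1/96 = 1/96; (3j)²=1/42 [(3 1 4; -1 1 0)], sign=+1
B: triangle coeff Δ(3,1,4) = 1/252; Σ_t [0,0]: t=0:+1/1440 = 1/1440; (3j)²=1/252 [(3 1 4; 3 -1 -2)], sign=+1
I_A²/I_B² = (1/42)/(1/252) = 6/1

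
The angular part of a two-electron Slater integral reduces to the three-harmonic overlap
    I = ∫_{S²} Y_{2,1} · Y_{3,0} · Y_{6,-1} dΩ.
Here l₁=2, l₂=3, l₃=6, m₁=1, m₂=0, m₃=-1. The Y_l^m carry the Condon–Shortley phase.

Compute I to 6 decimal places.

triangle: need 1≤l₃≤5, have 6; I=0

0.000000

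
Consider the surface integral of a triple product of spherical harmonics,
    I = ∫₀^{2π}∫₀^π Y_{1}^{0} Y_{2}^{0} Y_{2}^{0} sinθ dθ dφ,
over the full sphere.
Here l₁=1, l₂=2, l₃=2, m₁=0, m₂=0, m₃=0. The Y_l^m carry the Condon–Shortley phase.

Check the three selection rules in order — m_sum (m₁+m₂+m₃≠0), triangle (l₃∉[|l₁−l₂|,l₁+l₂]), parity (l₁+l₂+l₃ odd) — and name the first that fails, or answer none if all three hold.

parity

azimuthal sum: 0 + 0 + 0 = 0  ✓
1 ≤ 2 ≤ 3 (triangle on l)  ✓
L = 1 + 2 + 2 = 5 (odd)  ✗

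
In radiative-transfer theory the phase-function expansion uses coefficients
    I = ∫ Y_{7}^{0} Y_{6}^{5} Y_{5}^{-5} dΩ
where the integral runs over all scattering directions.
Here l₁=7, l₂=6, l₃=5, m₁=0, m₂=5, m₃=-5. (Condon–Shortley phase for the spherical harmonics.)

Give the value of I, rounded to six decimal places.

0.065670

m-sum 0 ✓  L=18 even ✓  1≤5≤13 ✓
Π(2lᵢ+1) = 15×13×11 = 2145
triangle coeff Δ(7,6,5) = 1/174594420
Σ_t [2,6]: t=2:+1/4147200 t=3:−1/207360 t=4:+1/82944 t=5:−1/207360 t=6:+1/4147200 = 1/345600
(3j)²=420/46189 [(7 6 5; 0 0 0)], sign=-1
Σ_t [7,7]: t=7:−1/87091200 = -1/87091200
(3j)²=35/12597 [(7 6 5; 0 5 -5)], sign=-1
⇒ 4πI² = 73500/1356277
I = (+1)√(73500/1356277/(4π)) = 0.06566963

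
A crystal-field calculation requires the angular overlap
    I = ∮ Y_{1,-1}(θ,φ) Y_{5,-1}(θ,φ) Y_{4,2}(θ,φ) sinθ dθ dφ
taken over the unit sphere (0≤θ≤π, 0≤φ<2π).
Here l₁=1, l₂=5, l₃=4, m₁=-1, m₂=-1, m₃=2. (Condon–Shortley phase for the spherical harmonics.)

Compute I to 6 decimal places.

-0.120286

Rules hold: Σm=0, L=10 even, 4≤4≤6.
N = 3·11·9 = 297
Δ = 2!·0!·8!/11! = 1/495
Racah Σ t=1..1: t=1:−1/576 = -1/576
⇒ 3j(1 5 4; 0 0 0)² = 5/99, sgn -1
Racah Σ t=2..2: t=2:+1/2880 = 1/2880
⇒ 3j(1 5 4; -1 -1 2)² = 2/165, sgn +1
4πI² = N·(3j₀)²·(3jₘ)² = 2/11
I = -1·√(0.181818/4π) = -0.12028562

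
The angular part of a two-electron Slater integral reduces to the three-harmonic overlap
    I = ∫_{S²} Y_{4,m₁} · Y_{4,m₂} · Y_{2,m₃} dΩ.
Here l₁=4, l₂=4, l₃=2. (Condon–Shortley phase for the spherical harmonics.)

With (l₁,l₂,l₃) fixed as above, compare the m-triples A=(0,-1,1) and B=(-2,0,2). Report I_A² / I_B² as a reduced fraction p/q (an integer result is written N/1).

l's match ⇒ only the (l;m) 3-j factors differ between A and B.
A: triangle coeff Δ(4,4,2) = 1/13860; Σ_t [2,3]: t=2:+1/96 t=3:−1/72 = -1/288; (3j)²=1/462 [(4 4 2; 0 -1 1)], sign=+1
B: triangle coeff Δ(4,4,2) = 1/13860; Σ_t [4,4]: t=4:+1/192 = 1/192; (3j)²=3/77 [(4 4 2; -2 0 2)], sign=+1
I_A²/I_B² = (1/462)/(3/77) = 1/18

1/18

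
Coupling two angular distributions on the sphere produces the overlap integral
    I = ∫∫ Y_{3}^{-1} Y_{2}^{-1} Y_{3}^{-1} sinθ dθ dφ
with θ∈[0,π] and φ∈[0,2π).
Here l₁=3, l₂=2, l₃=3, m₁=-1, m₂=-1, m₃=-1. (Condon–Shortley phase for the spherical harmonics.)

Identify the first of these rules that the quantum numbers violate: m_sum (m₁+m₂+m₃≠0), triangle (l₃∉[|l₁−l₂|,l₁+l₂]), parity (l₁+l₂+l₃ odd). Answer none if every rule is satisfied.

azimuthal sum: -1 − 1 − 1 = -3  ✗
1 ≤ 3 ≤ 5 (triangle on l)
L = 3 + 2 + 3 = 8 (even)

m_sum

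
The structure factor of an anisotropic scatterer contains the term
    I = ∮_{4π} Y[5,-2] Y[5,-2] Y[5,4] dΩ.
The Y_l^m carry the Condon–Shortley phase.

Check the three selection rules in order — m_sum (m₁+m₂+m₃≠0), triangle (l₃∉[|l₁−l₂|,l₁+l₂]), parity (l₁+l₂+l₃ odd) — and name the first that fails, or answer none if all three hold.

azimuthal sum: -2 − 2 + 4 = 0  ✓
0 ≤ 5 ≤ 10 (triangle on l)  ✓
L = 5 + 5 + 5 = 15 (odd)  ✗

parity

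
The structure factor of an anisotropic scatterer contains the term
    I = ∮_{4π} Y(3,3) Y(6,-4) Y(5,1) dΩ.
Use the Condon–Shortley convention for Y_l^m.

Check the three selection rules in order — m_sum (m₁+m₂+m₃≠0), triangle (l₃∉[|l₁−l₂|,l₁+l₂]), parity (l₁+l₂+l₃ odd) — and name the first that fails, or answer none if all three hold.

azimuthal sum: 3 − 4 + 1 = 0  ✓
3 ≤ 5 ≤ 9 (triangle on l)  ✓
L = 3 + 6 + 5 = 14 (even)  ✓

none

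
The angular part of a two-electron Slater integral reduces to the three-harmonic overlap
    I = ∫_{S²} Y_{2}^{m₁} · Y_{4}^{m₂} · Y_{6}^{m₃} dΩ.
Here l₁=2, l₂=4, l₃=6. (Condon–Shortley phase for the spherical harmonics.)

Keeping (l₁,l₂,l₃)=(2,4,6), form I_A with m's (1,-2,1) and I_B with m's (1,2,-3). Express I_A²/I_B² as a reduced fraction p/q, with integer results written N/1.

5/18

Same 2,4,6: normalisation and zero-m 3j drop out of the ratio.
A: Δ: 0! 4! 8! / 13! → 1/6435; sum: t=0:+1/8640 = 1/8640; 3j²(2 4 6; 1 -2 1) = Δ·Π!·Σ² = 14/1287  (sign -1)
B: Δ: 0! 4! 8! / 13! → 1/6435; sum: t=0:+1/8640 = 1/8640; 3j²(2 4 6; 1 2 -3) = Δ·Π!·Σ² = 28/715  (sign -1)
I_A²/I_B² = (14/1287)/(28/715) = 5/18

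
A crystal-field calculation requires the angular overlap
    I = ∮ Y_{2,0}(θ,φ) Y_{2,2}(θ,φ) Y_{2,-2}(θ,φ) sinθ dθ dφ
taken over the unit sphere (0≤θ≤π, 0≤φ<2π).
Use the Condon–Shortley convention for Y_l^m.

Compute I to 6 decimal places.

m-sum 0 ✓  L=6 even ✓  0≤2≤4 ✓
Π(2lᵢ+1) = 5×5×5 = 125
triangle coeff Δ(2,2,2) = 1/630
Σ_t [0,2]: t=0:+1/8 t=1:−1/1 t=2:+1/8 = -3/4
(3j)²=2/35 [(2 2 2; 0 0 0)], sign=-1
Σ_t [2,2]: t=2:+1/8 = 1/8
(3j)²=2/35 [(2 2 2; 0 2 -2)], sign=+1
⇒ 4πI² = 20/49
I = (-1)√(20/49/(4π)) = -0.18022375

-0.180224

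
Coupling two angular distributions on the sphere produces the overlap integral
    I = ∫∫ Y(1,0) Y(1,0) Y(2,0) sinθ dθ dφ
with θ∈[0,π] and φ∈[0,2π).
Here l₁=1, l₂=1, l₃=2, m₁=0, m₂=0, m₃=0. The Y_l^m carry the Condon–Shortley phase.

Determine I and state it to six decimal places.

Rules hold: Σm=0, L=4 even, 0≤2≤2.
N = 3·3·5 = 45
Δ = 0!·2!·2!/5! = 1/30
Racah Σ t=0..0: t=0:+1/1 = 1/1
⇒ 3j(1 1 2; 0 0 0)² = 2/15, sgn +1
(m-triple is (0,0,0) — same symbol as above.)
4πI² = N·(3j₀)²·(3jₘ)² = 4/5
I = +1·√(0.8/4π) = 0.25231325

0.252313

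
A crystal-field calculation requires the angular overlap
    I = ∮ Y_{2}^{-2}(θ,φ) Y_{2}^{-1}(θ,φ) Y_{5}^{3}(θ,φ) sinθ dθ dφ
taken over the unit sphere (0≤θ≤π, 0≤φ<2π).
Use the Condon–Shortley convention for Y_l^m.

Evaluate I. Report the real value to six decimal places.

0.000000

triangle: need 0≤l₃≤4, have 5; I=0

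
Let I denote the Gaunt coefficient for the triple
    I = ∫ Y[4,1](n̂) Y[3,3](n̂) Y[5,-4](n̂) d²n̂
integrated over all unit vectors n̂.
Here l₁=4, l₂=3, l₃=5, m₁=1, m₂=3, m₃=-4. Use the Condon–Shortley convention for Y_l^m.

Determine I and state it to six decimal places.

-0.186208

Checks pass: Σm=0; 12 even; l₃=5∈[1,7].
(2·4+1)(2·3+1)(2·5+1) = 693
Δ: 2! 6! 4! / 13! → 1/180180
sum: t=0:+1/576 t=1:−1/144 t=2:+1/576 = -1/288
3j²(4 3 5; 0 0 0) = Δ·Π!·Σ² = 20/1001  (sign +1)
sum: t=2:+1/5760 = 1/5760
3j²(4 3 5; 1 3 -4) = Δ·Π!·Σ² = 9/286  (sign -1)
combine: 4πI² = 693·20/1001·9/286 = 810/1859
take √, sign -1: I = -0.18620781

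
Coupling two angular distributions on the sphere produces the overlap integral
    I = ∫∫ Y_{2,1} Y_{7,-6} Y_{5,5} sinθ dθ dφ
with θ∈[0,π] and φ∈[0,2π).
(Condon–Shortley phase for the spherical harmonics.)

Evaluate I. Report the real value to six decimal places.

0.191646

Checks pass: Σm=0; 14 even; l₃=5∈[5,9].
(2·2+1)(2·7+1)(2·5+1) = 825
Δ: 4! 0! 10! / 15! → 1/15015
sum: t=2:+1/57600 = 1/57600
3j²(2 7 5; 0 0 0) = Δ·Π!·Σ² = 21/715  (sign -1)
sum: t=1:−1/21772800 = -1/21772800
3j²(2 7 5; 1 -6 5) = Δ·Π!·Σ² = 2/105  (sign -1)
combine: 4πI² = 825·21/715·2/105 = 6/13
take √, sign +1: I = 0.19164567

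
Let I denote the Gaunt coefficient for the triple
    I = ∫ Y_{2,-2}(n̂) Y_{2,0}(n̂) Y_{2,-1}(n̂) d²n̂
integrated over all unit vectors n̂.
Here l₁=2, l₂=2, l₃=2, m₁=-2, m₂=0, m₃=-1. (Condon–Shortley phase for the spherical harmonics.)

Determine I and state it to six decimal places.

-2 + 0 − 1 = -3 ≠ 0: azimuthal integral kills it; I = 0

0.000000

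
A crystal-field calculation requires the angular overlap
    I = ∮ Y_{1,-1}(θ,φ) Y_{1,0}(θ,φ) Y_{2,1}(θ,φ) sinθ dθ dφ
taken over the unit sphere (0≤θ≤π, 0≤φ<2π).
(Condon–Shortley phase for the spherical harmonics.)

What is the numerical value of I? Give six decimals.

-0.218510

m-sum 0 ✓  L=4 even ✓  0≤2≤2 ✓
Π(2lᵢ+1) = 3×3×5 = 45
triangle coeff Δ(1,1,2) = 1/30
Σ_t [0,0]: t=0:+1/1 = 1/1
(3j)²=2/15 [(1 1 2; 0 0 0)], sign=+1
Σ_t [0,0]: t=0:+1/2 = 1/2
(3j)²=1/10 [(1 1 2; -1 0 1)], sign=-1
⇒ 4πI² = 3/5
I = (-1)√(3/5/(4π)) = -0.21850969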